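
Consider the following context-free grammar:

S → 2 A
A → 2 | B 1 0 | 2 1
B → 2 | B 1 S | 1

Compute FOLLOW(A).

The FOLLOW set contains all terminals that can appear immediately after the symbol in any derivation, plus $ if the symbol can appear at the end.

We compute FOLLOW(A) using the standard algorithm.
FOLLOW(S) starts with {$}.
FIRST(A) = {1, 2}
FIRST(B) = {1, 2}
FIRST(S) = {2}
FOLLOW(A) = {$, 1}
FOLLOW(B) = {1}
FOLLOW(S) = {$, 1}
Therefore, FOLLOW(A) = {$, 1}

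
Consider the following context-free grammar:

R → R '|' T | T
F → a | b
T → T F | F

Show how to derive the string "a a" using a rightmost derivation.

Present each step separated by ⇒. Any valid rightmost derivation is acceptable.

R ⇒ T ⇒ T F ⇒ T a ⇒ F a ⇒ a a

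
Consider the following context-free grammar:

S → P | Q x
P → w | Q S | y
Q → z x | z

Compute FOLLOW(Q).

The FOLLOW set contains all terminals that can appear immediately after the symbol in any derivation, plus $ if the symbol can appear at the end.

We compute FOLLOW(Q) using the standard algorithm.
FOLLOW(S) starts with {$}.
FIRST(P) = {w, y, z}
FIRST(Q) = {z}
FIRST(S) = {w, y, z}
FOLLOW(P) = {$}
FOLLOW(Q) = {w, x, y, z}
FOLLOW(S) = {$}
Therefore, FOLLOW(Q) = {w, x, y, z}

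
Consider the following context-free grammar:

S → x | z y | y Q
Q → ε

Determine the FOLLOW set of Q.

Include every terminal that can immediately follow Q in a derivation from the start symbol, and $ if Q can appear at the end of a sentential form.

We compute FOLLOW(Q) using the standard algorithm.
FOLLOW(S) starts with {$}.
FIRST(Q) = {ε}
FIRST(S) = {x, y, z}
FOLLOW(Q) = {$}
FOLLOW(S) = {$}
Therefore, FOLLOW(Q) = {$}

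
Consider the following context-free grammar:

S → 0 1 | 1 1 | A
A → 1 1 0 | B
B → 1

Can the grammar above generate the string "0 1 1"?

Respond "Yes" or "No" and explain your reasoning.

No - no valid derivation exists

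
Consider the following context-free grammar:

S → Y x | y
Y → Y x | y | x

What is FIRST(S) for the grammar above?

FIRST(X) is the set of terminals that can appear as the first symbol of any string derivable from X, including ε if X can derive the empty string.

We compute FIRST(S) using the standard algorithm.
FIRST(S) = {x, y}
FIRST(Y) = {x, y}
Therefore, FIRST(S) = {x, y}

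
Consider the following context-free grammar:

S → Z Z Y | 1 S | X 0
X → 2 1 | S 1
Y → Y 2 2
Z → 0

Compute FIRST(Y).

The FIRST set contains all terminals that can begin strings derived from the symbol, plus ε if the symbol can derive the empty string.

We compute FIRST(Y) using the standard algorithm.
FIRST(S) = {0, 1, 2}
FIRST(X) = {0, 1, 2}
FIRST(Y) = {}
FIRST(Z) = {0}
Therefore, FIRST(Y) = {}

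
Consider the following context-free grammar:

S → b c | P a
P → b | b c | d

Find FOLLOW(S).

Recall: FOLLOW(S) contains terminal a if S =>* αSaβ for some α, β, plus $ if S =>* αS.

We compute FOLLOW(S) using the standard algorithm.
FOLLOW(S) starts with {$}.
FIRST(P) = {b, d}
FIRST(S) = {b, d}
FOLLOW(P) = {a}
FOLLOW(S) = {$}
Therefore, FOLLOW(S) = {$}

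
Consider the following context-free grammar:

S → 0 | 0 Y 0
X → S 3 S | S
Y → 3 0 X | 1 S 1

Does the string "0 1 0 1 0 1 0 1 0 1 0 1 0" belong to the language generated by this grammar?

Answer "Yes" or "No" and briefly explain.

Yes - a valid derivation exists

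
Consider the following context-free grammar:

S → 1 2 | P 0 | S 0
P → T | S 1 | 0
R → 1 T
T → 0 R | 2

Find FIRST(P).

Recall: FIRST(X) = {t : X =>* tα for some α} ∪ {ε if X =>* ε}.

We compute FIRST(P) using the standard algorithm.
FIRST(P) = {0, 1, 2}
FIRST(R) = {1}
FIRST(S) = {0, 1, 2}
FIRST(T) = {0, 2}
Therefore, FIRST(P) = {0, 1, 2}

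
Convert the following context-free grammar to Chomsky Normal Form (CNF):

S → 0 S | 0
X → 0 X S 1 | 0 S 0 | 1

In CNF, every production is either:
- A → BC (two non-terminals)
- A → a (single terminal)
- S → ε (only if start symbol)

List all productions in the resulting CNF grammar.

T0 → 0; S → 0; T1 → 1; X → 1; S → T0 S; X → T0 X0; X0 → X X1; X1 → S T1; X → T0 X2; X2 → S T0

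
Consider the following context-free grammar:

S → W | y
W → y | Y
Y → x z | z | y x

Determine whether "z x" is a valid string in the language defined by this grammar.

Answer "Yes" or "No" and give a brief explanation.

No - no valid derivation exists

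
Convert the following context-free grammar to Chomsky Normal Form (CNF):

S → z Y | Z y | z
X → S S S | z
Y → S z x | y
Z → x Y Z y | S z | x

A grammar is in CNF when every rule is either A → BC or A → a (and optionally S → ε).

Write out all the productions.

TZ → z; TY → y; S → z; X → z; TX → x; Y → y; Z → x; S → TZ Y; S → Z TY; X → S X0; X0 → S S; Y → S X1; X1 → TZ TX; Z → TX X2; X2 → Y X3; X3 → Z TY; Z → S TZ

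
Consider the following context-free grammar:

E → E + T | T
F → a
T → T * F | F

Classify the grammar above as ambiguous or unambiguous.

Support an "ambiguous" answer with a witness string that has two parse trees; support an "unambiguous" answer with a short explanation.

Unambiguous - every string in the language has a unique parse tree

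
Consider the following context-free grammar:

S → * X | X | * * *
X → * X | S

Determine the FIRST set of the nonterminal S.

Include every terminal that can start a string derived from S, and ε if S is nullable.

We compute FIRST(S) using the standard algorithm.
FIRST(S) = {*}
FIRST(X) = {*}
Therefore, FIRST(S) = {*}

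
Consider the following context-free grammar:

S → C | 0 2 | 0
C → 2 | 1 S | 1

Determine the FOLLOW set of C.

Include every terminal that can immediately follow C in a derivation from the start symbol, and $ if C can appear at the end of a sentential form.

We compute FOLLOW(C) using the standard algorithm.
FOLLOW(S) starts with {$}.
FIRST(C) = {1, 2}
FIRST(S) = {0, 1, 2}
FOLLOW(C) = {$}
FOLLOW(S) = {$}
Therefore, FOLLOW(C) = {$}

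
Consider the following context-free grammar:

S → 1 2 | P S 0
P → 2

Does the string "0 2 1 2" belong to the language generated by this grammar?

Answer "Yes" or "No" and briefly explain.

No - no valid derivation exists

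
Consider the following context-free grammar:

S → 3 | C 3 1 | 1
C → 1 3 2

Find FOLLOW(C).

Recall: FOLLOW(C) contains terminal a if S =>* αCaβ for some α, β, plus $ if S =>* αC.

We compute FOLLOW(C) using the standard algorithm.
FOLLOW(S) starts with {$}.
FIRST(C) = {1}
FIRST(S) = {1, 3}
FOLLOW(C) = {3}
FOLLOW(S) = {$}
Therefore, FOLLOW(C) = {3}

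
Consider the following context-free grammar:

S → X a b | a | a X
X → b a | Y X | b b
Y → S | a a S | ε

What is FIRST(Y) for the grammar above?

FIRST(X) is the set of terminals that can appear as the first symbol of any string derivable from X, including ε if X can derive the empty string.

We compute FIRST(Y) using the standard algorithm.
FIRST(S) = {a, b}
FIRST(X) = {a, b}
FIRST(Y) = {a, b, ε}
Therefore, FIRST(Y) = {a, b, ε}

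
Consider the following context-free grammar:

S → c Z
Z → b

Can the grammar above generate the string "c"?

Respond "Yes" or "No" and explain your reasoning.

No - no valid derivation exists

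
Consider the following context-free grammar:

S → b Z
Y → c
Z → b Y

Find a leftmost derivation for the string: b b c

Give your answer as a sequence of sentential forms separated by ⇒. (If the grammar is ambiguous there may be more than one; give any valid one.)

S ⇒ b Z ⇒ b b Y ⇒ b b c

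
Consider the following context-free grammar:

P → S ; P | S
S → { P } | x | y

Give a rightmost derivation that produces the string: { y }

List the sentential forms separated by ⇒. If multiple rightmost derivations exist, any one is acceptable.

P ⇒ S ⇒ { P } ⇒ { S } ⇒ { y }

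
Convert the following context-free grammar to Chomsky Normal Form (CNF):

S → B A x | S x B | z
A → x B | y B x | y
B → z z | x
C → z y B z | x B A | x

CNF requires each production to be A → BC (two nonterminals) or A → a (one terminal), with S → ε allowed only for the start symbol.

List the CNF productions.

TX → x; S → z; TY → y; A → y; TZ → z; B → x; C → x; S → B X0; X0 → A TX; S → S X1; X1 → TX B; A → TX B; A → TY X2; X2 → B TX; B → TZ TZ; C → TZ X3; X3 → TY X4; X4 → B TZ; C → TX X5; X5 → B A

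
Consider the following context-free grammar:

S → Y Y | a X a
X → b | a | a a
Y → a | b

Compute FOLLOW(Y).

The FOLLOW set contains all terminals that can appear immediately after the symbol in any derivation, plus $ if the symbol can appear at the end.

We compute FOLLOW(Y) using the standard algorithm.
FOLLOW(S) starts with {$}.
FIRST(S) = {a, b}
FIRST(X) = {a, b}
FIRST(Y) = {a, b}
FOLLOW(S) = {$}
FOLLOW(X) = {a}
FOLLOW(Y) = {$, a, b}
Therefore, FOLLOW(Y) = {$, a, b}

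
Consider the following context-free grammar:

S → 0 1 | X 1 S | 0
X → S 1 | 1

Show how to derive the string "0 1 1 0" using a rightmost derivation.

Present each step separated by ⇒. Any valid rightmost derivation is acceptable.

S ⇒ X 1 S ⇒ X 1 0 ⇒ S 1 1 0 ⇒ 0 1 1 0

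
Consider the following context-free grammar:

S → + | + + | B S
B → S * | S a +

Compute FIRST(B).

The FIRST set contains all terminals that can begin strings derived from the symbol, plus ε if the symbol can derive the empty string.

We compute FIRST(B) using the standard algorithm.
FIRST(B) = {+}
FIRST(S) = {+}
Therefore, FIRST(B) = {+}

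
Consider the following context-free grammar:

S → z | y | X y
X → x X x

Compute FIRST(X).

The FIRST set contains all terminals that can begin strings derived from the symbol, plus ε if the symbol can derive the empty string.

We compute FIRST(X) using the standard algorithm.
FIRST(S) = {x, y, z}
FIRST(X) = {x}
Therefore, FIRST(X) = {x}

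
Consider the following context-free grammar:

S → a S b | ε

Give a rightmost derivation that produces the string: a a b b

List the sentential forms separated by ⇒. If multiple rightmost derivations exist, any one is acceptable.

S ⇒ a S b ⇒ a a S b b ⇒ a a b b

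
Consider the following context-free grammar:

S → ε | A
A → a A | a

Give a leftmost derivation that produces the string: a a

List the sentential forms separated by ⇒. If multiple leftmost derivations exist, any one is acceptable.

S ⇒ A ⇒ a A ⇒ a a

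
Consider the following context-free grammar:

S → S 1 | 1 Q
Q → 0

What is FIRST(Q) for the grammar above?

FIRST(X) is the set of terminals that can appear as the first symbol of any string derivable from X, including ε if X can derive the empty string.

We compute FIRST(Q) using the standard algorithm.
FIRST(Q) = {0}
FIRST(S) = {1}
Therefore, FIRST(Q) = {0}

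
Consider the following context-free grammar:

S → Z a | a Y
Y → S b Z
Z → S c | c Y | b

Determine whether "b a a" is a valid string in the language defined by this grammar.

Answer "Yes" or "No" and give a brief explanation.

No - no valid derivation exists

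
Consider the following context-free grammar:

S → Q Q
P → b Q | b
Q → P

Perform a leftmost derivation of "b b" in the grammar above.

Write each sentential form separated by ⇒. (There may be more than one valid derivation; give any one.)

S ⇒ Q Q ⇒ P Q ⇒ b Q ⇒ b P ⇒ b b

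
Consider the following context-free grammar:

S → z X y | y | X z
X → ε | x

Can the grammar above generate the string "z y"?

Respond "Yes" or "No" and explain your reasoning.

Yes - a valid derivation exists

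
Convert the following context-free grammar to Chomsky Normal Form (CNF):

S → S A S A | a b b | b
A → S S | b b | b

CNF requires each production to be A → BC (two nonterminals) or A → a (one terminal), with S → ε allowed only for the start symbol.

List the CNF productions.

TA → a; TB → b; S → b; A → b; S → S X0; X0 → A X1; X1 → S A; S → TA X2; X2 → TB TB; A → S S; A → TB TB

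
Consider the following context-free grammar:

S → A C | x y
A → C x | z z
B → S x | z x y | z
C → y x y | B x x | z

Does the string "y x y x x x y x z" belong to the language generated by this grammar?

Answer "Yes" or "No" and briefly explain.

No - no valid derivation exists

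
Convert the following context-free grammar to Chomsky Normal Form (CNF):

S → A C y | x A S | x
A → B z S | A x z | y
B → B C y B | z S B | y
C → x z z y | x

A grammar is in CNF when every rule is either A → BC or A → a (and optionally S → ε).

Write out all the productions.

TY → y; TX → x; S → x; TZ → z; A → y; B → y; C → x; S → A X0; X0 → C TY; S → TX X1; X1 → A S; A → B X2; X2 → TZ S; A → A X3; X3 → TX TZ; B → B X4; X4 → C X5; X5 → TY B; B → TZ X6; X6 → S B; C → TX X7; X7 → TZ X8; X8 → TZ TY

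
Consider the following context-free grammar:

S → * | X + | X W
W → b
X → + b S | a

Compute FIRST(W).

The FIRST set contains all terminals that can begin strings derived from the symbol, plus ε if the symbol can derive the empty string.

We compute FIRST(W) using the standard algorithm.
FIRST(S) = {*, +, a}
FIRST(W) = {b}
FIRST(X) = {+, a}
Therefore, FIRST(W) = {b}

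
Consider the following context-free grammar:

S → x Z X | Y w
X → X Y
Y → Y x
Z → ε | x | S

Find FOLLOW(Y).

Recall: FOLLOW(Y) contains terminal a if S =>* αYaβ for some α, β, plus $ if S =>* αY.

We compute FOLLOW(Y) using the standard algorithm.
FOLLOW(S) starts with {$}.
FIRST(S) = {x}
FIRST(X) = {}
FIRST(Y) = {}
FIRST(Z) = {x, ε}
FOLLOW(S) = {$}
FOLLOW(X) = {$}
FOLLOW(Y) = {$, w, x}
FOLLOW(Z) = {}
Therefore, FOLLOW(Y) = {$, w, x}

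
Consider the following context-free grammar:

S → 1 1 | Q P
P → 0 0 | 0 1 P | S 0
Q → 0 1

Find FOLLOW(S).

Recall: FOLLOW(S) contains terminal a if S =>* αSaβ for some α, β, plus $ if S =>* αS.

We compute FOLLOW(S) using the standard algorithm.
FOLLOW(S) starts with {$}.
FIRST(P) = {0, 1}
FIRST(Q) = {0}
FIRST(S) = {0, 1}
FOLLOW(P) = {$, 0}
FOLLOW(Q) = {0, 1}
FOLLOW(S) = {$, 0}
Therefore, FOLLOW(S) = {$, 0}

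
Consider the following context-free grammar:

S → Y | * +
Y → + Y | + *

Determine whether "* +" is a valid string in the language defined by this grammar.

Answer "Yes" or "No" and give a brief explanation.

Yes - a valid derivation exists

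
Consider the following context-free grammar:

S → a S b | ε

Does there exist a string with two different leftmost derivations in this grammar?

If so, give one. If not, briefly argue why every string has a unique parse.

No - every string in the language has a unique leftmost derivation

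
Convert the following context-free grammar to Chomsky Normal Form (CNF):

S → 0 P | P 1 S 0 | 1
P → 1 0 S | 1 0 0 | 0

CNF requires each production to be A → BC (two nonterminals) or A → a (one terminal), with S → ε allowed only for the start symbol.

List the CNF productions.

T0 → 0; T1 → 1; S → 1; P → 0; S → T0 P; S → P X0; X0 → T1 X1; X1 → S T0; P → T1 X2; X2 → T0 S; P → T1 X3; X3 → T0 T0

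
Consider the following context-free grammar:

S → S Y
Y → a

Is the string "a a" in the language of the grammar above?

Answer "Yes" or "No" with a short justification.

No - no valid derivation exists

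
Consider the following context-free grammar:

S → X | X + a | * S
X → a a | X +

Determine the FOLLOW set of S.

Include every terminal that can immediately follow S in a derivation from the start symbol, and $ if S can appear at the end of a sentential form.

We compute FOLLOW(S) using the standard algorithm.
FOLLOW(S) starts with {$}.
FIRST(S) = {*, a}
FIRST(X) = {a}
FOLLOW(S) = {$}
FOLLOW(X) = {$, +}
Therefore, FOLLOW(S) = {$}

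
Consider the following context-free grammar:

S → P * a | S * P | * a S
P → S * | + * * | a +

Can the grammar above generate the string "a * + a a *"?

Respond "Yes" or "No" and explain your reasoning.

No - no valid derivation exists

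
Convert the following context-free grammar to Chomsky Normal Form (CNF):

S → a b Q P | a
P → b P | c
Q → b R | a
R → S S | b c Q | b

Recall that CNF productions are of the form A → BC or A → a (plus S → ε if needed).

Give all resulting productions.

TA → a; TB → b; S → a; P → c; Q → a; TC → c; R → b; S → TA X0; X0 → TB X1; X1 → Q P; P → TB P; Q → TB R; R → S S; R → TB X2; X2 → TC Q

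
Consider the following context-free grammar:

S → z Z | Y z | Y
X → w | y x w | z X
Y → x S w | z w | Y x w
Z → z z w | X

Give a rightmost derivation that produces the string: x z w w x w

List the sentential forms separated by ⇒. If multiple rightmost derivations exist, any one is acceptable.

S ⇒ Y ⇒ Y x w ⇒ x S w x w ⇒ x Y w x w ⇒ x z w w x w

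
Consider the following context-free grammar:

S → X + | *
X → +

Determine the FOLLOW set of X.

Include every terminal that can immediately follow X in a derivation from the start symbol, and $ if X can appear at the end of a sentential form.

We compute FOLLOW(X) using the standard algorithm.
FOLLOW(S) starts with {$}.
FIRST(S) = {*, +}
FIRST(X) = {+}
FOLLOW(S) = {$}
FOLLOW(X) = {+}
Therefore, FOLLOW(X) = {+}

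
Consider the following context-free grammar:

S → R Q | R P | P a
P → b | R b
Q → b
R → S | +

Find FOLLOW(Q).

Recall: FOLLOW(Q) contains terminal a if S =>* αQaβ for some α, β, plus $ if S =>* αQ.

We compute FOLLOW(Q) using the standard algorithm.
FOLLOW(S) starts with {$}.
FIRST(P) = {+, b}
FIRST(Q) = {b}
FIRST(R) = {+, b}
FIRST(S) = {+, b}
FOLLOW(P) = {$, +, a, b}
FOLLOW(Q) = {$, +, b}
FOLLOW(R) = {+, b}
FOLLOW(S) = {$, +, b}
Therefore, FOLLOW(Q) = {$, +, b}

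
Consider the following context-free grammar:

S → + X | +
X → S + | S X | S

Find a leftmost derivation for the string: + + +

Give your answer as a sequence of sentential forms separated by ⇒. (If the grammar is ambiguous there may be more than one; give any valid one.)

S ⇒ + X ⇒ + S + ⇒ + + +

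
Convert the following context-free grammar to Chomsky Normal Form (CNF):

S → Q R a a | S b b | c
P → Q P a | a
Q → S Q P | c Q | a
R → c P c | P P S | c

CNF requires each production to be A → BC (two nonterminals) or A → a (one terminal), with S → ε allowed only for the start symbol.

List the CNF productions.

TA → a; TB → b; S → c; P → a; TC → c; Q → a; R → c; S → Q X0; X0 → R X1; X1 → TA TA; S → S X2; X2 → TB TB; P → Q X3; X3 → P TA; Q → S X4; X4 → Q P; Q → TC Q; R → TC X5; X5 → P TC; R → P X6; X6 → P S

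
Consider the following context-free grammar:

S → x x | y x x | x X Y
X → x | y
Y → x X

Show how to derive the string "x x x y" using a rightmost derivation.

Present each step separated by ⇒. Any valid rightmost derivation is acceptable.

S ⇒ x X Y ⇒ x X x X ⇒ x X x y ⇒ x x x y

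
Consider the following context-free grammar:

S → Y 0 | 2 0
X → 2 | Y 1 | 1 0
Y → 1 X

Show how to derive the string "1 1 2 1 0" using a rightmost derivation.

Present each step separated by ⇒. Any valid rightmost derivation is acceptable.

S ⇒ Y 0 ⇒ 1 X 0 ⇒ 1 Y 1 0 ⇒ 1 1 X 1 0 ⇒ 1 1 2 1 0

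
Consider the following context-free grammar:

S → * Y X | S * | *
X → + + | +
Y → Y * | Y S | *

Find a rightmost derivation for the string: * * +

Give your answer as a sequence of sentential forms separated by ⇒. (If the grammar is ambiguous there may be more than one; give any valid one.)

S ⇒ * Y X ⇒ * Y + ⇒ * * +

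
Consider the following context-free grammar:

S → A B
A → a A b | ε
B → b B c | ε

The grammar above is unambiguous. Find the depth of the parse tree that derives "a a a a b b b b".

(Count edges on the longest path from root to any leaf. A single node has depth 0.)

6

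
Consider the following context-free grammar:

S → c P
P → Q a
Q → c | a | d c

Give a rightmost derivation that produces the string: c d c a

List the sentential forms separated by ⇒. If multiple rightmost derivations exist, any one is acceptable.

S ⇒ c P ⇒ c Q a ⇒ c d c a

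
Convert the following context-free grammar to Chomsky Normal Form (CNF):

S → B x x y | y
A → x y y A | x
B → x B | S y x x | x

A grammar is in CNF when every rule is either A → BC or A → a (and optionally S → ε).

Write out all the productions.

TX → x; TY → y; S → y; A → x; B → x; S → B X0; X0 → TX X1; X1 → TX TY; A → TX X2; X2 → TY X3; X3 → TY A; B → TX B; B → S X4; X4 → TY X5; X5 → TX TX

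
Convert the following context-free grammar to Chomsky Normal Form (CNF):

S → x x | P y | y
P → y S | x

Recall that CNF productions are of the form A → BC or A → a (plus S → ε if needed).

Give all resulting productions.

TX → x; TY → y; S → y; P → x; S → TX TX; S → P TY; P → TY S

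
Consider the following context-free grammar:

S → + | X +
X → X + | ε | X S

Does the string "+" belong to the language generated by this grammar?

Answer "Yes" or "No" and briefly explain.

Yes - a valid derivation exists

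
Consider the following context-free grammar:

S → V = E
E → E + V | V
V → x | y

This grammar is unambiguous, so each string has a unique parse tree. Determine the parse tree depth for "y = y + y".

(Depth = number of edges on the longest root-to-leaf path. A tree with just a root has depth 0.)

4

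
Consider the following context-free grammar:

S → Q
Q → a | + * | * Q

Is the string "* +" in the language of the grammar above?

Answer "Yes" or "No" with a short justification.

No - no valid derivation exists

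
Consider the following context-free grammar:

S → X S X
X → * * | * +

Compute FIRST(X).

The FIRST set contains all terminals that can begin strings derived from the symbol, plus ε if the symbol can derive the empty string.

We compute FIRST(X) using the standard algorithm.
FIRST(S) = {*}
FIRST(X) = {*}
Therefore, FIRST(X) = {*}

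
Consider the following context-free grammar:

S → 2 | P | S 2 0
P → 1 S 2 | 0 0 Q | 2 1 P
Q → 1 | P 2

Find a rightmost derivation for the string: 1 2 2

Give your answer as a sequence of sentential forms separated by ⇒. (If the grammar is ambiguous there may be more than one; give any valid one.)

S ⇒ P ⇒ 1 S 2 ⇒ 1 2 2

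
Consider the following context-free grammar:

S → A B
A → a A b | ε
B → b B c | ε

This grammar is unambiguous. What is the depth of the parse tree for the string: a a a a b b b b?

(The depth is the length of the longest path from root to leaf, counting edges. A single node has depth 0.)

6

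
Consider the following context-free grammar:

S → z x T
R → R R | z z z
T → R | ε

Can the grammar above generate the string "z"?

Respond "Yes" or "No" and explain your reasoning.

No - no valid derivation exists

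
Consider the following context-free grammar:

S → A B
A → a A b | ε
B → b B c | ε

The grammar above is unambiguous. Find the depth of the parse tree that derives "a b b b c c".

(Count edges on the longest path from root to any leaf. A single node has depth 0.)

4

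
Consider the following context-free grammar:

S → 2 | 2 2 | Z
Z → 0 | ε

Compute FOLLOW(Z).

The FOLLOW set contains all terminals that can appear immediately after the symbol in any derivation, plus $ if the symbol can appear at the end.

We compute FOLLOW(Z) using the standard algorithm.
FOLLOW(S) starts with {$}.
FIRST(S) = {0, 2, ε}
FIRST(Z) = {0, ε}
FOLLOW(S) = {$}
FOLLOW(Z) = {$}
Therefore, FOLLOW(Z) = {$}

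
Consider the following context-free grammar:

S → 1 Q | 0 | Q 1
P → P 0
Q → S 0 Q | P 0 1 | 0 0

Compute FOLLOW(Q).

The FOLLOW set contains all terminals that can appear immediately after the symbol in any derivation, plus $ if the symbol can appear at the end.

We compute FOLLOW(Q) using the standard algorithm.
FOLLOW(S) starts with {$}.
FIRST(P) = {}
FIRST(Q) = {0, 1}
FIRST(S) = {0, 1}
FOLLOW(P) = {0}
FOLLOW(Q) = {$, 0, 1}
FOLLOW(S) = {$, 0}
Therefore, FOLLOW(Q) = {$, 0, 1}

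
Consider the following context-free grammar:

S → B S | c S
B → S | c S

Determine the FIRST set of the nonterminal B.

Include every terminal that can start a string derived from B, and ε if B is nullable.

We compute FIRST(B) using the standard algorithm.
FIRST(B) = {c}
FIRST(S) = {c}
Therefore, FIRST(B) = {c}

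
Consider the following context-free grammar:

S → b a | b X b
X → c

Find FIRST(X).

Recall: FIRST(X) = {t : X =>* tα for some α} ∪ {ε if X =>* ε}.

We compute FIRST(X) using the standard algorithm.
FIRST(S) = {b}
FIRST(X) = {c}
Therefore, FIRST(X) = {c}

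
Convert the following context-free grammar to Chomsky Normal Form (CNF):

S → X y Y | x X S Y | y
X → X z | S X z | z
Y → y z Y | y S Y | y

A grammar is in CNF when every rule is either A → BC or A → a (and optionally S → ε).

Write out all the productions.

TY → y; TX → x; S → y; TZ → z; X → z; Y → y; S → X X0; X0 → TY Y; S → TX X1; X1 → X X2; X2 → S Y; X → X TZ; X → S X3; X3 → X TZ; Y → TY X4; X4 → TZ Y; Y → TY X5; X5 → S Y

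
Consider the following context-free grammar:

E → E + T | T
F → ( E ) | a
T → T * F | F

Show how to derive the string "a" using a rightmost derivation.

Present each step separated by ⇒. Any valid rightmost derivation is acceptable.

E ⇒ T ⇒ F ⇒ a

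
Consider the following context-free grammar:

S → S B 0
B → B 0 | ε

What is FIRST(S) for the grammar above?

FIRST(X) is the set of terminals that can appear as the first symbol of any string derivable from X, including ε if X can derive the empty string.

We compute FIRST(S) using the standard algorithm.
FIRST(B) = {0, ε}
FIRST(S) = {}
Therefore, FIRST(S) = {}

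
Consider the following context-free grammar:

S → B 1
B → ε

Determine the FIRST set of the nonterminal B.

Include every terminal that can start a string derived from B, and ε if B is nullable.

We compute FIRST(B) using the standard algorithm.
FIRST(B) = {ε}
FIRST(S) = {1}
Therefore, FIRST(B) = {ε}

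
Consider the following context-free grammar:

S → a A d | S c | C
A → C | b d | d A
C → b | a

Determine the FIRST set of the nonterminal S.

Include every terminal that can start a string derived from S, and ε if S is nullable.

We compute FIRST(S) using the standard algorithm.
FIRST(A) = {a, b, d}
FIRST(C) = {a, b}
FIRST(S) = {a, b}
Therefore, FIRST(S) = {a, b}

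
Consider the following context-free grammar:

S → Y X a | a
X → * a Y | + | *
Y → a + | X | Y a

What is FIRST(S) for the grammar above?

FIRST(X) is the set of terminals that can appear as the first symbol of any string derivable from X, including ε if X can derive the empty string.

We compute FIRST(S) using the standard algorithm.
FIRST(S) = {*, +, a}
FIRST(X) = {*, +}
FIRST(Y) = {*, +, a}
Therefore, FIRST(S) = {*, +, a}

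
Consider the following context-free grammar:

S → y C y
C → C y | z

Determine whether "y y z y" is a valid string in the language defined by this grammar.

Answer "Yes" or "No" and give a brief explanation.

No - no valid derivation exists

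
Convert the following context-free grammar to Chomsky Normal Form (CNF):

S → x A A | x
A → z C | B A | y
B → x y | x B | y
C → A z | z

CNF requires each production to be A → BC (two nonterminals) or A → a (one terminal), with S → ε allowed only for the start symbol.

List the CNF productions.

TX → x; S → x; TZ → z; A → y; TY → y; B → y; C → z; S → TX X0; X0 → A A; A → TZ C; A → B A; B → TX TY; B → TX B; C → A TZ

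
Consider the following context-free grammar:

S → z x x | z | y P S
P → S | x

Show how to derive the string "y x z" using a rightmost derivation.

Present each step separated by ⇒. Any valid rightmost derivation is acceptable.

S ⇒ y P S ⇒ y P z ⇒ y x z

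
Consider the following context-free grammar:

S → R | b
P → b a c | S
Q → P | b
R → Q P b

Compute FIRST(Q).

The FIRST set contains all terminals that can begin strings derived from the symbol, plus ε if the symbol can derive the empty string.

We compute FIRST(Q) using the standard algorithm.
FIRST(P) = {b}
FIRST(Q) = {b}
FIRST(R) = {b}
FIRST(S) = {b}
Therefore, FIRST(Q) = {b}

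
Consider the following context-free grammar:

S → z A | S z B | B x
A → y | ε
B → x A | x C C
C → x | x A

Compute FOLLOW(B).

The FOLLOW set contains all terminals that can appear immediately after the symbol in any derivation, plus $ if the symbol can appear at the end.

We compute FOLLOW(B) using the standard algorithm.
FOLLOW(S) starts with {$}.
FIRST(A) = {y, ε}
FIRST(B) = {x}
FIRST(C) = {x}
FIRST(S) = {x, z}
FOLLOW(A) = {$, x, z}
FOLLOW(B) = {$, x, z}
FOLLOW(C) = {$, x, z}
FOLLOW(S) = {$, z}
Therefore, FOLLOW(B) = {$, x, z}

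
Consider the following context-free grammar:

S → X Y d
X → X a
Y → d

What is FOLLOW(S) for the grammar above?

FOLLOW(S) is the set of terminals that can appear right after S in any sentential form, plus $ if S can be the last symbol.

We compute FOLLOW(S) using the standard algorithm.
FOLLOW(S) starts with {$}.
FIRST(S) = {}
FIRST(X) = {}
FIRST(Y) = {d}
FOLLOW(S) = {$}
FOLLOW(X) = {a, d}
FOLLOW(Y) = {d}
Therefore, FOLLOW(S) = {$}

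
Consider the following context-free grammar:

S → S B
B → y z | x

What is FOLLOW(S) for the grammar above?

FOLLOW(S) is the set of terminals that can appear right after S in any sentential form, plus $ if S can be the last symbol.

We compute FOLLOW(S) using the standard algorithm.
FOLLOW(S) starts with {$}.
FIRST(B) = {x, y}
FIRST(S) = {}
FOLLOW(B) = {$, x, y}
FOLLOW(S) = {$, x, y}
Therefore, FOLLOW(S) = {$, x, y}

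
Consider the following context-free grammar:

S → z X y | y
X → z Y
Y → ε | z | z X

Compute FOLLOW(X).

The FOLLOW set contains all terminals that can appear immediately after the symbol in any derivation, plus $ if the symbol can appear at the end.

We compute FOLLOW(X) using the standard algorithm.
FOLLOW(S) starts with {$}.
FIRST(S) = {y, z}
FIRST(X) = {z}
FIRST(Y) = {z, ε}
FOLLOW(S) = {$}
FOLLOW(X) = {y}
FOLLOW(Y) = {y}
Therefore, FOLLOW(X) = {y}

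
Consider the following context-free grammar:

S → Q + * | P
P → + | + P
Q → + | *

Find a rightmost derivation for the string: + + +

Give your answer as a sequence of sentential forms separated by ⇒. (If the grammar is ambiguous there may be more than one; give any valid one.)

S ⇒ P ⇒ + P ⇒ + + P ⇒ + + +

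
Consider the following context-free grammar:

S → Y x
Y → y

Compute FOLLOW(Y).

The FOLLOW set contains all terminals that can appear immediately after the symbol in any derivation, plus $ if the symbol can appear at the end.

We compute FOLLOW(Y) using the standard algorithm.
FOLLOW(S) starts with {$}.
FIRST(S) = {y}
FIRST(Y) = {y}
FOLLOW(S) = {$}
FOLLOW(Y) = {x}
Therefore, FOLLOW(Y) = {x}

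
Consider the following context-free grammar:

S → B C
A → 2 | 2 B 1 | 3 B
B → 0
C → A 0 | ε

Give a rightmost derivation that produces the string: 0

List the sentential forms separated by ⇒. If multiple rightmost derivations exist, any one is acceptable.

S ⇒ B C ⇒ B ⇒ 0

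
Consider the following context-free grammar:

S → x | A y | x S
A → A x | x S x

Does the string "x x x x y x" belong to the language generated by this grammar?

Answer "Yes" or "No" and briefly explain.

No - no valid derivation exists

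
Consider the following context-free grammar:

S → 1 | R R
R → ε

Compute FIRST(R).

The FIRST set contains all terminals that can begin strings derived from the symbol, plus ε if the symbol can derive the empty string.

We compute FIRST(R) using the standard algorithm.
FIRST(R) = {ε}
FIRST(S) = {1, ε}
Therefore, FIRST(R) = {ε}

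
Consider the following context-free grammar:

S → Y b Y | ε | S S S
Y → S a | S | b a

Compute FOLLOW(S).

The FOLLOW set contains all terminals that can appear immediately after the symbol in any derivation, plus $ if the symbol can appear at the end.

We compute FOLLOW(S) using the standard algorithm.
FOLLOW(S) starts with {$}.
FIRST(S) = {a, b, ε}
FIRST(Y) = {a, b, ε}
FOLLOW(S) = {$, a, b}
FOLLOW(Y) = {$, a, b}
Therefore, FOLLOW(S) = {$, a, b}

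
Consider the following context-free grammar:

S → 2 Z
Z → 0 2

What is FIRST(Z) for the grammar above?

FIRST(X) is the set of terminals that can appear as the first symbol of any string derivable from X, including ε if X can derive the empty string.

We compute FIRST(Z) using the standard algorithm.
FIRST(S) = {2}
FIRST(Z) = {0}
Therefore, FIRST(Z) = {0}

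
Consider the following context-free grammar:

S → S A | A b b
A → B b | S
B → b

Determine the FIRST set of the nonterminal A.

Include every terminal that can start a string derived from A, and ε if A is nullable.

We compute FIRST(A) using the standard algorithm.
FIRST(A) = {b}
FIRST(B) = {b}
FIRST(S) = {b}
Therefore, FIRST(A) = {b}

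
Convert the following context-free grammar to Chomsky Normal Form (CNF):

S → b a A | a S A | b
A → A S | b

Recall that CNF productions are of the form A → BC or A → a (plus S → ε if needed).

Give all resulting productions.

TB → b; TA → a; S → b; A → b; S → TB X0; X0 → TA A; S → TA X1; X1 → S A; A → A S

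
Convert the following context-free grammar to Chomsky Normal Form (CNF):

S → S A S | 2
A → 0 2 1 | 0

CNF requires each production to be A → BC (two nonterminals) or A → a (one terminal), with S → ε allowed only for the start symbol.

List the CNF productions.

S → 2; T0 → 0; T2 → 2; T1 → 1; A → 0; S → S X0; X0 → A S; A → T0 X1; X1 → T2 T1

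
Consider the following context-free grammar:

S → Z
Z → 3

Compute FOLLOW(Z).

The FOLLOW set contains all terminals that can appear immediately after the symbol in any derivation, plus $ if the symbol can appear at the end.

We compute FOLLOW(Z) using the standard algorithm.
FOLLOW(S) starts with {$}.
FIRST(S) = {3}
FIRST(Z) = {3}
FOLLOW(S) = {$}
FOLLOW(Z) = {$}
Therefore, FOLLOW(Z) = {$}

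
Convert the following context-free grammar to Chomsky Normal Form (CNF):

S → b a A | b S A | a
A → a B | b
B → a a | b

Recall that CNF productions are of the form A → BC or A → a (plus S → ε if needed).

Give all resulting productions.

TB → b; TA → a; S → a; A → b; B → b; S → TB X0; X0 → TA A; S → TB X1; X1 → S A; A → TA B; B → TA TA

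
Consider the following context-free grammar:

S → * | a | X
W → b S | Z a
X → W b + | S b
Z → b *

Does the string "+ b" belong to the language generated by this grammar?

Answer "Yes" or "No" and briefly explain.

No - no valid derivation exists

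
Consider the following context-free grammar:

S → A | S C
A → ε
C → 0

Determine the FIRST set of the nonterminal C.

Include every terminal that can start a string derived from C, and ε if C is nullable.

We compute FIRST(C) using the standard algorithm.
FIRST(A) = {ε}
FIRST(C) = {0}
FIRST(S) = {0, ε}
Therefore, FIRST(C) = {0}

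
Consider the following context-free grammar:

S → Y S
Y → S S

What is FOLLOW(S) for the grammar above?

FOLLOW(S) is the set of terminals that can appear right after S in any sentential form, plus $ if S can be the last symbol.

We compute FOLLOW(S) using the standard algorithm.
FOLLOW(S) starts with {$}.
FIRST(S) = {}
FIRST(Y) = {}
FOLLOW(S) = {$}
FOLLOW(Y) = {}
Therefore, FOLLOW(S) = {$}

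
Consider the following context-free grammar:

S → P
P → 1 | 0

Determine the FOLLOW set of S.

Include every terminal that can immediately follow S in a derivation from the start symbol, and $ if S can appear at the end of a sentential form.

We compute FOLLOW(S) using the standard algorithm.
FOLLOW(S) starts with {$}.
FIRST(P) = {0, 1}
FIRST(S) = {0, 1}
FOLLOW(P) = {$}
FOLLOW(S) = {$}
Therefore, FOLLOW(S) = {$}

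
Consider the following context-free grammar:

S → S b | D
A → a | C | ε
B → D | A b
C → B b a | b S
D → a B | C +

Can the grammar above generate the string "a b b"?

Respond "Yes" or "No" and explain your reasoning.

Yes - a valid derivation exists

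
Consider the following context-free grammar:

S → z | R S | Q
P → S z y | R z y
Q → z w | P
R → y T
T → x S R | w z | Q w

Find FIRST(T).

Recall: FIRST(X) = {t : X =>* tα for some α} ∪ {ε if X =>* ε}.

We compute FIRST(T) using the standard algorithm.
FIRST(P) = {y, z}
FIRST(Q) = {y, z}
FIRST(R) = {y}
FIRST(S) = {y, z}
FIRST(T) = {w, x, y, z}
Therefore, FIRST(T) = {w, x, y, z}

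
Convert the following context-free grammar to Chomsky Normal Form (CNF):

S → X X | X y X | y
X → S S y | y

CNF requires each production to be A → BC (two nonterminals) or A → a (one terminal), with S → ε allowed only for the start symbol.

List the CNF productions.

TY → y; S → y; X → y; S → X X; S → X X0; X0 → TY X; X → S X1; X1 → S TY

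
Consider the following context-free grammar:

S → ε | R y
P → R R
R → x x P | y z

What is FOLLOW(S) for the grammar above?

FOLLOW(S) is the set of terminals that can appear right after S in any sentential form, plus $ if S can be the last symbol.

We compute FOLLOW(S) using the standard algorithm.
FOLLOW(S) starts with {$}.
FIRST(P) = {x, y}
FIRST(R) = {x, y}
FIRST(S) = {x, y, ε}
FOLLOW(P) = {x, y}
FOLLOW(R) = {x, y}
FOLLOW(S) = {$}
Therefore, FOLLOW(S) = {$}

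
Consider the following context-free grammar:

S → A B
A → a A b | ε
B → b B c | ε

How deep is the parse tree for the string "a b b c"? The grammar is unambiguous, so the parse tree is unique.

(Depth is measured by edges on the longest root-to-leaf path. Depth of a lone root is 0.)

3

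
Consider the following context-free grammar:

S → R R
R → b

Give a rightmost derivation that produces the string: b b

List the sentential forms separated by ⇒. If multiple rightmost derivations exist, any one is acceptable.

S ⇒ R R ⇒ R b ⇒ b b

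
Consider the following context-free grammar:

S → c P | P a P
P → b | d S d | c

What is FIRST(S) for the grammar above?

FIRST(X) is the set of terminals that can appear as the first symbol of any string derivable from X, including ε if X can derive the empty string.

We compute FIRST(S) using the standard algorithm.
FIRST(P) = {b, c, d}
FIRST(S) = {b, c, d}
Therefore, FIRST(S) = {b, c, d}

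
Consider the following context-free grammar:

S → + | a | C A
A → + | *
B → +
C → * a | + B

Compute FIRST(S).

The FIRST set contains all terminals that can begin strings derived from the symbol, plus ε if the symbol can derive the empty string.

We compute FIRST(S) using the standard algorithm.
FIRST(A) = {*, +}
FIRST(B) = {+}
FIRST(C) = {*, +}
FIRST(S) = {*, +, a}
Therefore, FIRST(S) = {*, +, a}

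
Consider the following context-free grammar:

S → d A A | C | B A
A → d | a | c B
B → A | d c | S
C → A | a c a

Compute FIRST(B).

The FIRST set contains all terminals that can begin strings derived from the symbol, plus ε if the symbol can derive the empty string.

We compute FIRST(B) using the standard algorithm.
FIRST(A) = {a, c, d}
FIRST(B) = {a, c, d}
FIRST(C) = {a, c, d}
FIRST(S) = {a, c, d}
Therefore, FIRST(B) = {a, c, d}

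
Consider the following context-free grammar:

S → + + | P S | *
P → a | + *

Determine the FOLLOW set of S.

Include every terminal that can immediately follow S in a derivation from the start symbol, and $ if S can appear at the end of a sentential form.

We compute FOLLOW(S) using the standard algorithm.
FOLLOW(S) starts with {$}.
FIRST(P) = {+, a}
FIRST(S) = {*, +, a}
FOLLOW(P) = {*, +, a}
FOLLOW(S) = {$}
Therefore, FOLLOW(S) = {$}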